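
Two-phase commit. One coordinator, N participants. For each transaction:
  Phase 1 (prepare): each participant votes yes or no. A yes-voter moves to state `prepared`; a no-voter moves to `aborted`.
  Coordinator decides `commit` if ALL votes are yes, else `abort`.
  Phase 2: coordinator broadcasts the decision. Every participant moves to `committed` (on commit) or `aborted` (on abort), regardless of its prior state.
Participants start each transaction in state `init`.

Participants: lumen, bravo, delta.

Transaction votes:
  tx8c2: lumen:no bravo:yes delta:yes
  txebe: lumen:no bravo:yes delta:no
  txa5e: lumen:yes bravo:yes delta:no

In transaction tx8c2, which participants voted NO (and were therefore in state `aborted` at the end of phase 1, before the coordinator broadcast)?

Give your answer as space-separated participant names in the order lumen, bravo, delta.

Answer: lumen

Derivation:
Txn tx8c2 phase 1: lumen no -> aborted; bravo yes -> prepared; delta yes -> prepared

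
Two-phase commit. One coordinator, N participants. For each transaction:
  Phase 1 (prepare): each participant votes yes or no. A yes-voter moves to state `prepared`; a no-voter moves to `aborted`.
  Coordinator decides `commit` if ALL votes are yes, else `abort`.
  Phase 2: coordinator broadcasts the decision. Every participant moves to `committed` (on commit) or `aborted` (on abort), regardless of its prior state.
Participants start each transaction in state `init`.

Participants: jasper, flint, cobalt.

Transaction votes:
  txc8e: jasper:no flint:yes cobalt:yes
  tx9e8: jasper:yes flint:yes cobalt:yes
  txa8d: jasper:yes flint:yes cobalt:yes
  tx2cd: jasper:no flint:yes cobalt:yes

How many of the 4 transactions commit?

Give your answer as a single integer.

txc8e: no from jasper -> abort (commits=0)
tx9e8: all yes -> commit (commits=1)
txa8d: all yes -> commit (commits=2)
tx2cd: no from jasper -> abort (commits=2)

Answer: 2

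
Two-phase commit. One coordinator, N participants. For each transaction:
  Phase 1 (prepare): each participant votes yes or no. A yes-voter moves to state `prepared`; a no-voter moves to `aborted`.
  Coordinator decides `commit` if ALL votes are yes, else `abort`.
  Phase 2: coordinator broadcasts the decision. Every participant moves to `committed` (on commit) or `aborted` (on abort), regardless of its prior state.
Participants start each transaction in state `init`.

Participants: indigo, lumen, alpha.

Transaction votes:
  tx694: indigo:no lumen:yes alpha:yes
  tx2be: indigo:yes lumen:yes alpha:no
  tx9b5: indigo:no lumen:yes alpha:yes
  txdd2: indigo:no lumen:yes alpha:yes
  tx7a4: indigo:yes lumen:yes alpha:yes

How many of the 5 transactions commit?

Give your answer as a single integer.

tx694: no from indigo -> abort (commits=0)
tx2be: no from alpha -> abort (commits=0)
tx9b5: no from indigo -> abort (commits=0)
txdd2: no from indigo -> abort (commits=0)
tx7a4: all yes -> commit (commits=1)

Answer: 1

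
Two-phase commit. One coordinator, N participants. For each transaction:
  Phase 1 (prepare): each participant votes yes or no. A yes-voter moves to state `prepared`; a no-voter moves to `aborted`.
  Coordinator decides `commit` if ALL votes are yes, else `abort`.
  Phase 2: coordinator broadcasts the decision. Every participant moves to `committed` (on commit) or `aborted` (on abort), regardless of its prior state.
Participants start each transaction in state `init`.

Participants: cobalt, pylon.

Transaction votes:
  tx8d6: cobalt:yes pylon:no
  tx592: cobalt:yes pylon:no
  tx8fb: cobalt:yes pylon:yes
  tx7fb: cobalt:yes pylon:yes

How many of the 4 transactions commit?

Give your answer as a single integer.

Answer: 2

Derivation:
tx8d6: no from pylon -> abort (commits=0)
tx592: no from pylon -> abort (commits=0)
tx8fb: all yes -> commit (commits=1)
tx7fb: all yes -> commit (commits=2)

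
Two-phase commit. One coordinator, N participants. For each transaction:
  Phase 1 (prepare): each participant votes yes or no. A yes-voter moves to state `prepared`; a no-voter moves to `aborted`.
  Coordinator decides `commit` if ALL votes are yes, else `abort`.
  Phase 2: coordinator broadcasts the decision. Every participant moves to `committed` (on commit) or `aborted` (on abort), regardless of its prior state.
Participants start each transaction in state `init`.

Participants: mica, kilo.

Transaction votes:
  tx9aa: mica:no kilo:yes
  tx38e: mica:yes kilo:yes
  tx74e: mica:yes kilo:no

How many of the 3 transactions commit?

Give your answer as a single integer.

Answer: 1

Derivation:
tx9aa: no from mica -> abort (commits=0)
tx38e: all yes -> commit (commits=1)
tx74e: no from kilo -> abort (commits=1)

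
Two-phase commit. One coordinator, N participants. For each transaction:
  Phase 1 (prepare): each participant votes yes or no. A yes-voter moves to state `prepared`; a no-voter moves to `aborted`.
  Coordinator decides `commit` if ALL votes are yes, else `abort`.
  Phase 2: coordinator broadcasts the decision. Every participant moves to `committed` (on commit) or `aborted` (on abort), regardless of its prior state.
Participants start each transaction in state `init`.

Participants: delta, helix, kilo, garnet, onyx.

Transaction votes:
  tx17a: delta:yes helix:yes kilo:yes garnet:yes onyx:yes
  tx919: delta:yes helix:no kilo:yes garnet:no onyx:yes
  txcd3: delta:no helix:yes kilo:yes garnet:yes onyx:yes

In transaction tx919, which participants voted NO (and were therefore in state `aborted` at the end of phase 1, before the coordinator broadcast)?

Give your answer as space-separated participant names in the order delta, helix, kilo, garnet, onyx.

Answer: helix garnet

Derivation:
Txn tx919 phase 1: delta yes -> prepared; helix no -> aborted; kilo yes -> prepared; garnet no -> aborted; onyx yes -> prepared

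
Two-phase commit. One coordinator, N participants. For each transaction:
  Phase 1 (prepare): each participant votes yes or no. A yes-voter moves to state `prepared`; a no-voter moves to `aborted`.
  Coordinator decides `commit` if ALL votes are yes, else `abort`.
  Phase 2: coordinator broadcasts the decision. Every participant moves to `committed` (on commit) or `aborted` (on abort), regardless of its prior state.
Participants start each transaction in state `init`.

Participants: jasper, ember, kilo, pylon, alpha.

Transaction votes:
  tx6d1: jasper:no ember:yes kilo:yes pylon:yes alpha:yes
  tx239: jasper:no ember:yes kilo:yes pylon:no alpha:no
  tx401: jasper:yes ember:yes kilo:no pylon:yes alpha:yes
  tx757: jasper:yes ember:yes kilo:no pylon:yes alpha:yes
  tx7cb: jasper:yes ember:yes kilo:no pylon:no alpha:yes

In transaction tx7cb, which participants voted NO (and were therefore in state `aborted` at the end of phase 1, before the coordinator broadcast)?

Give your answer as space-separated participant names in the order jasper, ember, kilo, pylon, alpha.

Answer: kilo pylon

Derivation:
Txn tx7cb phase 1: jasper yes -> prepared; ember yes -> prepared; kilo no -> aborted; pylon no -> aborted; alpha yes -> prepared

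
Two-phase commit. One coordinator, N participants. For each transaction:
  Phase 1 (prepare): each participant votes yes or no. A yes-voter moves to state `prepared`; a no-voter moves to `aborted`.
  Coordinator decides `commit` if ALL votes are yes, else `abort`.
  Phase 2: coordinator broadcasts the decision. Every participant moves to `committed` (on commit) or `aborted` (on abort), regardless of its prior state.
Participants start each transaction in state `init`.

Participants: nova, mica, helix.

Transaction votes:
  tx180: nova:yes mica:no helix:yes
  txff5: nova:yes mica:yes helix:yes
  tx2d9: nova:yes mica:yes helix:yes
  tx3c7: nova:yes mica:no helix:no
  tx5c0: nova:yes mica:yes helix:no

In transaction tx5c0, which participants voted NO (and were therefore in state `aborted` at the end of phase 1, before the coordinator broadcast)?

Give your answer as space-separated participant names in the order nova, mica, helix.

Txn tx5c0 phase 1: nova yes -> prepared; mica yes -> prepared; helix no -> aborted

Answer: helix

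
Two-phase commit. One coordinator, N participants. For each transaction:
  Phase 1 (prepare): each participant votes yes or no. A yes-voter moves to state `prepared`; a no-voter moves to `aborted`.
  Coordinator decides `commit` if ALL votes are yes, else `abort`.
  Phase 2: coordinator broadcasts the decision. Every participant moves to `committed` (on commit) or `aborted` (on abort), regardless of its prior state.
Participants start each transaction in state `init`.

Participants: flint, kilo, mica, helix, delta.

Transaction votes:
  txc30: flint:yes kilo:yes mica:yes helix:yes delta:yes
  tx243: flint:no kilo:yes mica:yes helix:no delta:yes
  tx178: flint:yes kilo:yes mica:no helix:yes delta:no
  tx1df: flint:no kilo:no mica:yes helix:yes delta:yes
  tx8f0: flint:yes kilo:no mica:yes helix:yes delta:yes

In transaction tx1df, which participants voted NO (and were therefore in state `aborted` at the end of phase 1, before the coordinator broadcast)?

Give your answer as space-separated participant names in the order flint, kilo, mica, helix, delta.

Answer: flint kilo

Derivation:
Txn tx1df phase 1: flint no -> aborted; kilo no -> aborted; mica yes -> prepared; helix yes -> prepared; delta yes -> prepared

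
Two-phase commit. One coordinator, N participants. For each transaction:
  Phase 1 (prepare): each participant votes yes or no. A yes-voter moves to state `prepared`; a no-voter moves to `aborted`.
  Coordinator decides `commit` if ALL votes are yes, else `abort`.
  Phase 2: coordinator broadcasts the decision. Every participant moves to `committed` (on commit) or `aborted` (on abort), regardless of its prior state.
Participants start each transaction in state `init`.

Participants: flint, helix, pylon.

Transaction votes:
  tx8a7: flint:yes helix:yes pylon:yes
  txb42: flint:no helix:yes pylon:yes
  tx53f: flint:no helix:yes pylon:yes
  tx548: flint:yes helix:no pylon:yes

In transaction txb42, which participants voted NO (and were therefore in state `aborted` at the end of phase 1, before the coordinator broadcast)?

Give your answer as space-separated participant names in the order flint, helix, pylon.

Answer: flint

Derivation:
Txn txb42 phase 1: flint no -> aborted; helix yes -> prepared; pylon yes -> prepared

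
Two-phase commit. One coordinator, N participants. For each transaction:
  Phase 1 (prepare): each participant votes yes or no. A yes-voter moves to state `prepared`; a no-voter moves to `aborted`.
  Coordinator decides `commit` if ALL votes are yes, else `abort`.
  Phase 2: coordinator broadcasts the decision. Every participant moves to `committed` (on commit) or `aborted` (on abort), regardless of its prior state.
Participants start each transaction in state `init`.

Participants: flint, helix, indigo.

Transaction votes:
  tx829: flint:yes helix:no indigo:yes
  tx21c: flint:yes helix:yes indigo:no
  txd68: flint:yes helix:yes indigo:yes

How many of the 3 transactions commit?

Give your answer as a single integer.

tx829: no from helix -> abort (commits=0)
tx21c: no from indigo -> abort (commits=0)
txd68: all yes -> commit (commits=1)

Answer: 1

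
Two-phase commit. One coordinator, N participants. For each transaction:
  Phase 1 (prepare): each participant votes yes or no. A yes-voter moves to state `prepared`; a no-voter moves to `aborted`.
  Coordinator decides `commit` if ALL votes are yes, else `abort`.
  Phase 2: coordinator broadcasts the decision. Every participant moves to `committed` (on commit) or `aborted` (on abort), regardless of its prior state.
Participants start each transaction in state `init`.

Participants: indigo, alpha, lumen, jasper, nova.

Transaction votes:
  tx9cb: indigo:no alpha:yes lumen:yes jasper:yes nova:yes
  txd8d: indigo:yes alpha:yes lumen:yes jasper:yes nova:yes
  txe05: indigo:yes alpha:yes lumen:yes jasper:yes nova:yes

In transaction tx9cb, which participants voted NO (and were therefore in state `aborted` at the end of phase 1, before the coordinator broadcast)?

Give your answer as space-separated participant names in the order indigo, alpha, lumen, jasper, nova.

Answer: indigo

Derivation:
Txn tx9cb phase 1: indigo no -> aborted; alpha yes -> prepared; lumen yes -> prepared; jasper yes -> prepared; nova yes -> prepared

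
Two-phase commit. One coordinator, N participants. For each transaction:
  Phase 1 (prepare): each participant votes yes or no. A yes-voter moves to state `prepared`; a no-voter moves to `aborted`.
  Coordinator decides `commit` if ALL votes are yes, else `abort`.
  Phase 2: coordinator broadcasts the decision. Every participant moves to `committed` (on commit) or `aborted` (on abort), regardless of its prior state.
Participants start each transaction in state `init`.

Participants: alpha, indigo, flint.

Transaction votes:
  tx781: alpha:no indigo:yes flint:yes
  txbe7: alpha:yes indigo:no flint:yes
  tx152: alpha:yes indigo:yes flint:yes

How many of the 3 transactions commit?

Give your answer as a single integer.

Answer: 1

Derivation:
tx781: no from alpha -> abort (commits=0)
txbe7: no from indigo -> abort (commits=0)
tx152: all yes -> commit (commits=1)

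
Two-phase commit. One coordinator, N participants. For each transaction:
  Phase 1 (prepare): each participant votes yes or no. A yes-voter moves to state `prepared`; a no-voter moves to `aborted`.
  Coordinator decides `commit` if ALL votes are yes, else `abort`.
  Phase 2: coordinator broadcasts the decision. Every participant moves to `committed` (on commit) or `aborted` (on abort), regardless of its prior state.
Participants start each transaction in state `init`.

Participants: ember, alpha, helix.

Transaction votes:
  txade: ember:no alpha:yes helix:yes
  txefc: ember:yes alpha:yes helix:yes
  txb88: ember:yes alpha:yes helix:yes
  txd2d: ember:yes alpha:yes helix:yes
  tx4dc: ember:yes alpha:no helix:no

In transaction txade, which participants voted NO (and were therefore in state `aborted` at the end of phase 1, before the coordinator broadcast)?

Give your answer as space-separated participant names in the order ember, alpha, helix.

Txn txade phase 1: ember no -> aborted; alpha yes -> prepared; helix yes -> prepared

Answer: ember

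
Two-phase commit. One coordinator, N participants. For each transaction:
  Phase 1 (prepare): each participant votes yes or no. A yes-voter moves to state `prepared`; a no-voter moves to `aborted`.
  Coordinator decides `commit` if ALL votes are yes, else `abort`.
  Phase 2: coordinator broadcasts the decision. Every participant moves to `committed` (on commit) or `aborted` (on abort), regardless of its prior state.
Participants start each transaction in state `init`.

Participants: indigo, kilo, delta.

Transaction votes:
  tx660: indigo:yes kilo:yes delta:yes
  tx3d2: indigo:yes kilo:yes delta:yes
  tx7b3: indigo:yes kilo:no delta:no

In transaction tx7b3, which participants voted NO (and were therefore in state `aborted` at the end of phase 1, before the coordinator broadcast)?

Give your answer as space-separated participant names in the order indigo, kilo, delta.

Txn tx7b3 phase 1: indigo yes -> prepared; kilo no -> aborted; delta no -> aborted

Answer: kilo delta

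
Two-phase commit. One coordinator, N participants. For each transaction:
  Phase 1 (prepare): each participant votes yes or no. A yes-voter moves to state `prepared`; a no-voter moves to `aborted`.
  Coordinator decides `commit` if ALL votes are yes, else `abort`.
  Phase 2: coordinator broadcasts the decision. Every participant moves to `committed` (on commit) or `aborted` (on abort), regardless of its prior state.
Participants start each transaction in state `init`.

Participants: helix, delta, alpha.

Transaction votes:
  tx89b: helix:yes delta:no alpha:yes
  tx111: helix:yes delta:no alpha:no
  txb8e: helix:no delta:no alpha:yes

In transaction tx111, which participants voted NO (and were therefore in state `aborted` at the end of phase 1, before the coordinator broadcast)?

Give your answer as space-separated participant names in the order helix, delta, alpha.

Txn tx111 phase 1: helix yes -> prepared; delta no -> aborted; alpha no -> aborted

Answer: delta alpha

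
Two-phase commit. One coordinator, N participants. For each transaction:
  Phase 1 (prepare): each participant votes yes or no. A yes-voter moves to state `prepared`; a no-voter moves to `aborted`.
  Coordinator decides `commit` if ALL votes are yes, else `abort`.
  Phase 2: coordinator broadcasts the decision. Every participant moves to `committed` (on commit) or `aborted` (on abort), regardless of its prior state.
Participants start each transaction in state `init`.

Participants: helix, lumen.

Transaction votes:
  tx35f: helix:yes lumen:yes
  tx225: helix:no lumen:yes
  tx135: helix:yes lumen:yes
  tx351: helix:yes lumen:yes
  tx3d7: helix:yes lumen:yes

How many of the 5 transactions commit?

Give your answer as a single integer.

Answer: 4

Derivation:
tx35f: all yes -> commit (commits=1)
tx225: no from helix -> abort (commits=1)
tx135: all yes -> commit (commits=2)
tx351: all yes -> commit (commits=3)
tx3d7: all yes -> commit (commits=4)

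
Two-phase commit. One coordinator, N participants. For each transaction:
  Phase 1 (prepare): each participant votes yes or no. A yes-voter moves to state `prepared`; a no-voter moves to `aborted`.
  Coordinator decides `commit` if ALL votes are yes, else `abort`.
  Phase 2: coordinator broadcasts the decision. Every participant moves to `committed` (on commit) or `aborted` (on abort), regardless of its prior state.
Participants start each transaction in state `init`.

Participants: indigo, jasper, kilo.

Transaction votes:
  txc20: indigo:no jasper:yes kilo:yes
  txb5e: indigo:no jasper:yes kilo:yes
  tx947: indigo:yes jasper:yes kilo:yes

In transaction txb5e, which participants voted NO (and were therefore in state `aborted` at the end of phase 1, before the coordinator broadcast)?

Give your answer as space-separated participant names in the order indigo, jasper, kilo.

Txn txb5e phase 1: indigo no -> aborted; jasper yes -> prepared; kilo yes -> prepared

Answer: indigo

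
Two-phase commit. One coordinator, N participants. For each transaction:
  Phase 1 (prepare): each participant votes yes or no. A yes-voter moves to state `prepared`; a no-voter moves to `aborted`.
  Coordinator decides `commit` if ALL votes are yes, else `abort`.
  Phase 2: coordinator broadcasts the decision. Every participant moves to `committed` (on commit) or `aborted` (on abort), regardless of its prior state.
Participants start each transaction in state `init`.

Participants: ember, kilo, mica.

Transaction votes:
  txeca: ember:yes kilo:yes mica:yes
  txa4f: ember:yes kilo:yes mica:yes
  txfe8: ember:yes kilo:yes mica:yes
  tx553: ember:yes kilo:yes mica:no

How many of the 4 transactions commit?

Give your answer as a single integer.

Answer: 3

Derivation:
txeca: all yes -> commit (commits=1)
txa4f: all yes -> commit (commits=2)
txfe8: all yes -> commit (commits=3)
tx553: no from mica -> abort (commits=3)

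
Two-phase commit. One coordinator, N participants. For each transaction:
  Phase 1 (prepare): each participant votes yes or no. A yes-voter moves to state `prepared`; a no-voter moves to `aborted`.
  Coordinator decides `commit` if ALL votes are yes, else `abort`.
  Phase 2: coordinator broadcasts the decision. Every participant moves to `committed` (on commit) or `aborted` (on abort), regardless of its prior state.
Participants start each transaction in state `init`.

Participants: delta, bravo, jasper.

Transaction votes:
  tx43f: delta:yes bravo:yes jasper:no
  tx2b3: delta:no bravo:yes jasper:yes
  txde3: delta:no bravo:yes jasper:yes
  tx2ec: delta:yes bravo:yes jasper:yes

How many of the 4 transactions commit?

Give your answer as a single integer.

tx43f: no from jasper -> abort (commits=0)
tx2b3: no from delta -> abort (commits=0)
txde3: no from delta -> abort (commits=0)
tx2ec: all yes -> commit (commits=1)

Answer: 1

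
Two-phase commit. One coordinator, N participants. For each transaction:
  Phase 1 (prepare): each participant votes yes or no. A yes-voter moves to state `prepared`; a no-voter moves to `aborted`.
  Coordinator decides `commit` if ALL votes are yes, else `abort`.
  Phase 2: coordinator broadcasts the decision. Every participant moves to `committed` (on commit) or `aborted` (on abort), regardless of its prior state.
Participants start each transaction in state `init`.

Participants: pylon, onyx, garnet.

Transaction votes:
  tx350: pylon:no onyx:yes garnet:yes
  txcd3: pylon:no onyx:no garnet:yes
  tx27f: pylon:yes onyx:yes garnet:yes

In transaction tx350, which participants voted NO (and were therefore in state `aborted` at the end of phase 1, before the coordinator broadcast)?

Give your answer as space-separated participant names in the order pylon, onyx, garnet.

Answer: pylon

Derivation:
Txn tx350 phase 1: pylon no -> aborted; onyx yes -> prepared; garnet yes -> prepared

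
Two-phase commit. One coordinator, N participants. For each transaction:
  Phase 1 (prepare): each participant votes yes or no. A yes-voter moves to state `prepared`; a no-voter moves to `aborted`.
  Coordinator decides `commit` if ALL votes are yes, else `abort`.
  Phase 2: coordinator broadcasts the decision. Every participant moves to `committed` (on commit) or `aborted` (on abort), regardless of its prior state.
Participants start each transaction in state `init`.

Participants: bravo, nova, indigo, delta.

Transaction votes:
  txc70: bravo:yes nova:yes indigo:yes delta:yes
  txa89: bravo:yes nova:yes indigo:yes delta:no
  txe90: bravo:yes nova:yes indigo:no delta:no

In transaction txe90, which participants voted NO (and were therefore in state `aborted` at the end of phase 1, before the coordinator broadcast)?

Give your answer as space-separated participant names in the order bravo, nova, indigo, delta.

Txn txe90 phase 1: bravo yes -> prepared; nova yes -> prepared; indigo no -> aborted; delta no -> aborted

Answer: indigo delta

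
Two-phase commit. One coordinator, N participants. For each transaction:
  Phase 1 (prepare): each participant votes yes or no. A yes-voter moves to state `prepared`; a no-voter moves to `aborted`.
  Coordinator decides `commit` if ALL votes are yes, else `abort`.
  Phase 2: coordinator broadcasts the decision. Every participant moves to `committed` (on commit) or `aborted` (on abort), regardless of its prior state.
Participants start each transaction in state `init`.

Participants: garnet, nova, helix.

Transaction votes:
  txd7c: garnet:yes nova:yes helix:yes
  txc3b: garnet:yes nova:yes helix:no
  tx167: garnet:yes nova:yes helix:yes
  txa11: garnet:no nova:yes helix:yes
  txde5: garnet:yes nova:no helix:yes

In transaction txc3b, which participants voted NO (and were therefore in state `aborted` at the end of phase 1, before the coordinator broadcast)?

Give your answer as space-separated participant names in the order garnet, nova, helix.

Answer: helix

Derivation:
Txn txc3b phase 1: garnet yes -> prepared; nova yes -> prepared; helix no -> aborted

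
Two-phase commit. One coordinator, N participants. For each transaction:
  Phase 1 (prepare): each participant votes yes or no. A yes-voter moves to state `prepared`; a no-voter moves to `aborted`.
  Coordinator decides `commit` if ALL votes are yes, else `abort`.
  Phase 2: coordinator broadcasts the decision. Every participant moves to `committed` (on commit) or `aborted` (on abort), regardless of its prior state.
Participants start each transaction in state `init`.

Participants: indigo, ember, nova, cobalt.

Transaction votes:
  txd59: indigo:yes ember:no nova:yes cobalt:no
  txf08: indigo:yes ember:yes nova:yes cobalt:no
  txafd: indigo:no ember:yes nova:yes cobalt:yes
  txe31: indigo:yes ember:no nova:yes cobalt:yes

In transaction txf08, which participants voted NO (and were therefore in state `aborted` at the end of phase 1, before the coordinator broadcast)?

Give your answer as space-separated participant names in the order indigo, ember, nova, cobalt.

Txn txf08 phase 1: indigo yes -> prepared; ember yes -> prepared; nova yes -> prepared; cobalt no -> aborted

Answer: cobalt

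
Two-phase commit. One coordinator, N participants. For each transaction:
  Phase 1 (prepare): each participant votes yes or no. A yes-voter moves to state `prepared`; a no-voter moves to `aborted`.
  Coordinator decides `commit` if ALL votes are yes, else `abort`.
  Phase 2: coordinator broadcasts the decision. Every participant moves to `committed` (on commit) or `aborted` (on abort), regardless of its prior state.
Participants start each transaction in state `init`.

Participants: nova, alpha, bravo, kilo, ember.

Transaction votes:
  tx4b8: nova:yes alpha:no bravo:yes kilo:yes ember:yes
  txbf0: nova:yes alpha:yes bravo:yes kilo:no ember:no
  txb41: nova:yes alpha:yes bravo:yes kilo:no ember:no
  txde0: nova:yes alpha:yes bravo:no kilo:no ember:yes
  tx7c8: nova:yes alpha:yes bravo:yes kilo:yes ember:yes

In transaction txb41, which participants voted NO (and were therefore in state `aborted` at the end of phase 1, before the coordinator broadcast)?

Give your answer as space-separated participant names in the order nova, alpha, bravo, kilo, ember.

Answer: kilo ember

Derivation:
Txn txb41 phase 1: nova yes -> prepared; alpha yes -> prepared; bravo yes -> prepared; kilo no -> aborted; ember no -> aborted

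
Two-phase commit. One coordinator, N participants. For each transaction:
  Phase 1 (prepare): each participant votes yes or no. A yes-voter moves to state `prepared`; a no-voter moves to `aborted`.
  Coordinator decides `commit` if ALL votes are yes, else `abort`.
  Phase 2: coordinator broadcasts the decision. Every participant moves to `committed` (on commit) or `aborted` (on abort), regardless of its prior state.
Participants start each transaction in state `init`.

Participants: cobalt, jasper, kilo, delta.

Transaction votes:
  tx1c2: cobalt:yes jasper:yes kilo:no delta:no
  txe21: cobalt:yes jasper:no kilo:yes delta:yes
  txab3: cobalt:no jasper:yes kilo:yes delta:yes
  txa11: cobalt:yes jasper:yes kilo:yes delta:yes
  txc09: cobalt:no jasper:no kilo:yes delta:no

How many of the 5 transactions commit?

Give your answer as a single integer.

Answer: 1

Derivation:
tx1c2: no from kilo, delta -> abort (commits=0)
txe21: no from jasper -> abort (commits=0)
txab3: no from cobalt -> abort (commits=0)
txa11: all yes -> commit (commits=1)
txc09: no from cobalt, jasper, delta -> abort (commits=1)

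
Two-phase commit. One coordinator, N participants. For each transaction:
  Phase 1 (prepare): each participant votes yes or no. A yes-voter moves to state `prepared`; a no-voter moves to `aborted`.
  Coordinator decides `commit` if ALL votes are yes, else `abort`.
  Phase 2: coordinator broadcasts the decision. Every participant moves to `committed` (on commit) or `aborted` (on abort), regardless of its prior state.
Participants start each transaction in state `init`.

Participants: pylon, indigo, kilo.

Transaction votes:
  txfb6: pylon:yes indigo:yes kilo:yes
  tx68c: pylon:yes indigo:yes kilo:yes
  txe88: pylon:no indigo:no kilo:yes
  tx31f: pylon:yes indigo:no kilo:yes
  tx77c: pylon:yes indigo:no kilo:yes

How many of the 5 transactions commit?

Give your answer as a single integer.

Answer: 2

Derivation:
txfb6: all yes -> commit (commits=1)
tx68c: all yes -> commit (commits=2)
txe88: no from pylon, indigo -> abort (commits=2)
tx31f: no from indigo -> abort (commits=2)
tx77c: no from indigo -> abort (commits=2)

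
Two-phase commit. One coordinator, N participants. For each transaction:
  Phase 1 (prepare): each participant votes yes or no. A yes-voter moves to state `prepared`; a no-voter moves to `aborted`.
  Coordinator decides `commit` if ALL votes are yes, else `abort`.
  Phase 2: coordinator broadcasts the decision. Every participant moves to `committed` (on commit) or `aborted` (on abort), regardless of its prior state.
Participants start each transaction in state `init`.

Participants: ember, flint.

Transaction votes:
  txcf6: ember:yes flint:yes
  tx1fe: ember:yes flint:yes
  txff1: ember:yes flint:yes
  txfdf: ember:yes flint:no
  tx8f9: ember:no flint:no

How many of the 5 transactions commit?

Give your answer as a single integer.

Answer: 3

Derivation:
txcf6: all yes -> commit (commits=1)
tx1fe: all yes -> commit (commits=2)
txff1: all yes -> commit (commits=3)
txfdf: no from flint -> abort (commits=3)
tx8f9: no from ember, flint -> abort (commits=3)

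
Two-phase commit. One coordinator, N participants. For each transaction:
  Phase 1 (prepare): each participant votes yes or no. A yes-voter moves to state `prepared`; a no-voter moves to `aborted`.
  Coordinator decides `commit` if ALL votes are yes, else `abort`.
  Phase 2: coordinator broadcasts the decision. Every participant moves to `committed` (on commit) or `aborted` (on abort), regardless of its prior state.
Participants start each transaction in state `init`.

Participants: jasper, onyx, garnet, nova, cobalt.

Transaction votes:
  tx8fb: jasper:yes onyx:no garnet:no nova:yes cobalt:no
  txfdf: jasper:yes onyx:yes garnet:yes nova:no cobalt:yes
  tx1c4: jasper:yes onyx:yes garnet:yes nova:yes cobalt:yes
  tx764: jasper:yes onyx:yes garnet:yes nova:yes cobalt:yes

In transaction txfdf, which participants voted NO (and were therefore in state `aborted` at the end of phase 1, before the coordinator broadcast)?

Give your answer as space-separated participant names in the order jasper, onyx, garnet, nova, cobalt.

Answer: nova

Derivation:
Txn txfdf phase 1: jasper yes -> prepared; onyx yes -> prepared; garnet yes -> prepared; nova no -> aborted; cobalt yes -> prepared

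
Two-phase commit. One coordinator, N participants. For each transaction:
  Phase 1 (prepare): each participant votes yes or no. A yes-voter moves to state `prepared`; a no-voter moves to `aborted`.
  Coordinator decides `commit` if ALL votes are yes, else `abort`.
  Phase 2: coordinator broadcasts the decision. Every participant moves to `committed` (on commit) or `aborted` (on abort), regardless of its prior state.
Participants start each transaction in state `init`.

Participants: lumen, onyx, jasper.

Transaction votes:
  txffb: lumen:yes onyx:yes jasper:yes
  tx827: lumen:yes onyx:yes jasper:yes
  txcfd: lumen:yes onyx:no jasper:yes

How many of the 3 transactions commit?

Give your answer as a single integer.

Answer: 2

Derivation:
txffb: all yes -> commit (commits=1)
tx827: all yes -> commit (commits=2)
txcfd: no from onyx -> abort (commits=2)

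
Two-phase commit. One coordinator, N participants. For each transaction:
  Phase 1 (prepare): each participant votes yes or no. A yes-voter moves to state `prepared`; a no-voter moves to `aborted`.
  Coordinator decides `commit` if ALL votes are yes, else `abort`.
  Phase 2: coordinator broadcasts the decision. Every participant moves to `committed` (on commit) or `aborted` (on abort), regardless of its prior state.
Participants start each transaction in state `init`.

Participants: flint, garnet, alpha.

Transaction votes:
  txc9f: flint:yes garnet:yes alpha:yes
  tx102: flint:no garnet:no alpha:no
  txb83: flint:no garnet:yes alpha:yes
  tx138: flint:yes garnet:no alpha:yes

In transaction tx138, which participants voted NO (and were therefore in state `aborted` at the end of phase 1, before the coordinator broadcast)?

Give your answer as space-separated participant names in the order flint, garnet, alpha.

Txn tx138 phase 1: flint yes -> prepared; garnet no -> aborted; alpha yes -> prepared

Answer: garnet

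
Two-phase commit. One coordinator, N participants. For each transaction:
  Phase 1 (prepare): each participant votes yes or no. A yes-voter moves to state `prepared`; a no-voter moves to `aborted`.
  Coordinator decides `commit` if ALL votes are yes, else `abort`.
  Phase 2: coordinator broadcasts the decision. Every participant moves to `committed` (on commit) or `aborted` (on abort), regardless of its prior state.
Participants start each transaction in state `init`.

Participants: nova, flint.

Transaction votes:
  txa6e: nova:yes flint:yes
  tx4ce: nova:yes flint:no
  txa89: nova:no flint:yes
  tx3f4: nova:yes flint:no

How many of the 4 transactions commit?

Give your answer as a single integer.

Answer: 1

Derivation:
txa6e: all yes -> commit (commits=1)
tx4ce: no from flint -> abort (commits=1)
txa89: no from nova -> abort (commits=1)
tx3f4: no from flint -> abort (commits=1)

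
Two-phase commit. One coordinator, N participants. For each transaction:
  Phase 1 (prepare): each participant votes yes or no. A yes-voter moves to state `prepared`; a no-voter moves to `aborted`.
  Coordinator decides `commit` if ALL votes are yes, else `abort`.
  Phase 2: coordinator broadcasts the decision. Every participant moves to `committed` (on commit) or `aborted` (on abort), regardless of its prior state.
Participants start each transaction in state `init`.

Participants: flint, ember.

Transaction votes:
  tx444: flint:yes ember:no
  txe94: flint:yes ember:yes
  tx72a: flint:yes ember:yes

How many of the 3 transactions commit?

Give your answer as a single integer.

tx444: no from ember -> abort (commits=0)
txe94: all yes -> commit (commits=1)
tx72a: all yes -> commit (commits=2)

Answer: 2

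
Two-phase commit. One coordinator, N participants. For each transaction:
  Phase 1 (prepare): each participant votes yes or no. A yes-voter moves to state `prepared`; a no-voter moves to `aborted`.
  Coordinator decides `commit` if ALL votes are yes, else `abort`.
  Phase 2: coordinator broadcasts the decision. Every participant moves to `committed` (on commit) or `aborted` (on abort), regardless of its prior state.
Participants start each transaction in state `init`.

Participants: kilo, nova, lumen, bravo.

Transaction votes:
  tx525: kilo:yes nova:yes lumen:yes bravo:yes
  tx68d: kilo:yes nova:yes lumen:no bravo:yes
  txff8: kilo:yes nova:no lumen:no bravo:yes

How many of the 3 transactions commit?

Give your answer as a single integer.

tx525: all yes -> commit (commits=1)
tx68d: no from lumen -> abort (commits=1)
txff8: no from nova, lumen -> abort (commits=1)

Answer: 1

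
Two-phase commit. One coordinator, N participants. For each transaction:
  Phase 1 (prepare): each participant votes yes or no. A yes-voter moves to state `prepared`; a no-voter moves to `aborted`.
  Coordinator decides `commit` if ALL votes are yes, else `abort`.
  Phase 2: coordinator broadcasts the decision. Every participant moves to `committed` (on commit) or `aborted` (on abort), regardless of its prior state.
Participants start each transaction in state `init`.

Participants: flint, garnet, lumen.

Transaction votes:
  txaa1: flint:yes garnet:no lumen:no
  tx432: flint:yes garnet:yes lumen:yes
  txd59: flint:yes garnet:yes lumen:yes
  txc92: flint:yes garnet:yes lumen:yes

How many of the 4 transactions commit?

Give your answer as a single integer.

txaa1: no from garnet, lumen -> abort (commits=0)
tx432: all yes -> commit (commits=1)
txd59: all yes -> commit (commits=2)
txc92: all yes -> commit (commits=3)

Answer: 3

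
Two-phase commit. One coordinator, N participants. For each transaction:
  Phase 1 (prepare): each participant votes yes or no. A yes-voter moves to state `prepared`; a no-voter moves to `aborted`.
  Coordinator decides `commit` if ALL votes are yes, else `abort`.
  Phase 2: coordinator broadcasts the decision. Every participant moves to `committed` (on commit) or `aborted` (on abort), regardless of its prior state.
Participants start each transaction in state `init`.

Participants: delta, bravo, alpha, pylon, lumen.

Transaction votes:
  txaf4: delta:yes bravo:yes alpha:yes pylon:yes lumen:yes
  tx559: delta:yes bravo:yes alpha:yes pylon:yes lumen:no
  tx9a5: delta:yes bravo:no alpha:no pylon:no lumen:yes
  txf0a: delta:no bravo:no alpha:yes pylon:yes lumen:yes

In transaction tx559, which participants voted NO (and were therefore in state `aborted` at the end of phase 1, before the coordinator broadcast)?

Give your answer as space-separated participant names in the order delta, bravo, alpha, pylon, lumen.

Answer: lumen

Derivation:
Txn tx559 phase 1: delta yes -> prepared; bravo yes -> prepared; alpha yes -> prepared; pylon yes -> prepared; lumen no -> aborted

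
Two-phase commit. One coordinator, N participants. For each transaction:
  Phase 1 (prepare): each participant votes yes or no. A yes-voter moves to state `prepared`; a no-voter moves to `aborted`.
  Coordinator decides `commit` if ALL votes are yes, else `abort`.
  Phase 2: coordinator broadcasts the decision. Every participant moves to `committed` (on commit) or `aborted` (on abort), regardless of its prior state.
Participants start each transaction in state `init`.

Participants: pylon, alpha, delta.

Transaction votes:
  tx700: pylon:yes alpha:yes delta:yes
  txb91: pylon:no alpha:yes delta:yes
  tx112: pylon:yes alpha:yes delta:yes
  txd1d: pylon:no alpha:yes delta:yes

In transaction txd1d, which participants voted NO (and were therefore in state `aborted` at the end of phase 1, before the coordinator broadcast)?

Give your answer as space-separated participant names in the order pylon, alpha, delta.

Answer: pylon

Derivation:
Txn txd1d phase 1: pylon no -> aborted; alpha yes -> prepared; delta yes -> prepared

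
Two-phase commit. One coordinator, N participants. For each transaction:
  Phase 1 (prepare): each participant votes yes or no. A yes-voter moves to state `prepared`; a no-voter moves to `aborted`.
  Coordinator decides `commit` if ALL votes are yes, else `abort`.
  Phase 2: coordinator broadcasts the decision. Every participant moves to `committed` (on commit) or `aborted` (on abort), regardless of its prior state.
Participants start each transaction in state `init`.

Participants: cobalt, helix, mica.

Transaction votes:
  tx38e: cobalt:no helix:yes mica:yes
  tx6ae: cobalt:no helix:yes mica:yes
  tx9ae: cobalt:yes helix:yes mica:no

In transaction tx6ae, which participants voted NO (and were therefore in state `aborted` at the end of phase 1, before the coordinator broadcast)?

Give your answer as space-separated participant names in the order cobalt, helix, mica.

Answer: cobalt

Derivation:
Txn tx6ae phase 1: cobalt no -> aborted; helix yes -> prepared; mica yes -> prepared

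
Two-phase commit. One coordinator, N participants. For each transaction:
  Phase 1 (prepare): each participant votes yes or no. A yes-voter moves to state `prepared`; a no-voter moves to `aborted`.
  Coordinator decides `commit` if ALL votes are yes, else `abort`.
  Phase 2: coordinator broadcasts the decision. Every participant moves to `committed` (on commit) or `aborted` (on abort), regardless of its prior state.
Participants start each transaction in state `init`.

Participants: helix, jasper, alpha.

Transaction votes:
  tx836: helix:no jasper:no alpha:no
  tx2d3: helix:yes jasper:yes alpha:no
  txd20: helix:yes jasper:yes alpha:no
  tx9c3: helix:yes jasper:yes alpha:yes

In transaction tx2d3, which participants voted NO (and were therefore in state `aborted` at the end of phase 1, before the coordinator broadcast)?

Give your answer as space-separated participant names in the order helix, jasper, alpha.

Answer: alpha

Derivation:
Txn tx2d3 phase 1: helix yes -> prepared; jasper yes -> prepared; alpha no -> aborted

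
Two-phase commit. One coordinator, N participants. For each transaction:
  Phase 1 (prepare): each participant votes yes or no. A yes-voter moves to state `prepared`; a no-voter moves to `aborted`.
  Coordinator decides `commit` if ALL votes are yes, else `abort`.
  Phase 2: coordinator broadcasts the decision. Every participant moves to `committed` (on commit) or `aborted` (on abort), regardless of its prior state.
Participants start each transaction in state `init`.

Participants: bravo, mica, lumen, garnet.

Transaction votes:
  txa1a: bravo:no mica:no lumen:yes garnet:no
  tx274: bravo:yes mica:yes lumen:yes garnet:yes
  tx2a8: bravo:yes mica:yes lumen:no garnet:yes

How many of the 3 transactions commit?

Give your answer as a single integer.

Answer: 1

Derivation:
txa1a: no from bravo, mica, garnet -> abort (commits=0)
tx274: all yes -> commit (commits=1)
tx2a8: no from lumen -> abort (commits=1)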